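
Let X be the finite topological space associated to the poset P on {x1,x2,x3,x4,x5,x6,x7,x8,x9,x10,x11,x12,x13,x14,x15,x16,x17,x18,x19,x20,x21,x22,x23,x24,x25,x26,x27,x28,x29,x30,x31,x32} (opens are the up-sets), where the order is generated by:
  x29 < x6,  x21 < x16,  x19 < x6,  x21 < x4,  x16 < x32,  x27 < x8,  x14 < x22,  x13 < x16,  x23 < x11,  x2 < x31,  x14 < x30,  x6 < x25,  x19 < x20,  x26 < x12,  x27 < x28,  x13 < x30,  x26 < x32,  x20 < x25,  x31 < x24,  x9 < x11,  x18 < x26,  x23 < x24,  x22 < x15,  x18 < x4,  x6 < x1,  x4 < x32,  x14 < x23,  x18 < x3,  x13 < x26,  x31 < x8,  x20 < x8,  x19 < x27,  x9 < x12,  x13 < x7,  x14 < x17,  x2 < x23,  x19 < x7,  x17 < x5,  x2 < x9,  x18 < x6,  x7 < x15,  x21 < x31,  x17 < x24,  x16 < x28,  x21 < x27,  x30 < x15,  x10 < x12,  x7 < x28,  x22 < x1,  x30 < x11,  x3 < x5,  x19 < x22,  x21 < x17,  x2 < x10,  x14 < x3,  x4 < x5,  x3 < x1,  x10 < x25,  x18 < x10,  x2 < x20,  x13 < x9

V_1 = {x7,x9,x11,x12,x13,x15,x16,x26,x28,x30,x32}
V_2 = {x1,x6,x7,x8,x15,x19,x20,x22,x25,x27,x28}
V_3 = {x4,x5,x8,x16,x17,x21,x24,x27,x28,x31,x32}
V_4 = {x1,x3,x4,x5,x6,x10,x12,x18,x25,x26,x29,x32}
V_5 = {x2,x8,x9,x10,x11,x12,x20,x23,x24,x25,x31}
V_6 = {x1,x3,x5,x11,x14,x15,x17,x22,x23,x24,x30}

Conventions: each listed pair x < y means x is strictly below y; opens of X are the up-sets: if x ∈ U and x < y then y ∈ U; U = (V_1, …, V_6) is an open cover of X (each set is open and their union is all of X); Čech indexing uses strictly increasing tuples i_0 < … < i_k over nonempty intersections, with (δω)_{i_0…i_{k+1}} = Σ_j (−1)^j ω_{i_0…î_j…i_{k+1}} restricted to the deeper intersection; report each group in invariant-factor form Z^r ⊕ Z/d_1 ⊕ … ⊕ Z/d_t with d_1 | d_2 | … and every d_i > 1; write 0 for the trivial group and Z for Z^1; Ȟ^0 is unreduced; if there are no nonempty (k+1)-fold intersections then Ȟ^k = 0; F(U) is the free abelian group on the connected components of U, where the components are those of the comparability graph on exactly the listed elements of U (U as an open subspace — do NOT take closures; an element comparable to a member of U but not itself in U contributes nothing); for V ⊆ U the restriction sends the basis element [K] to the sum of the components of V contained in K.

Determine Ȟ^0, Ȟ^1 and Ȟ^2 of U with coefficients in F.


Ȟ^0 ≅ Z, Ȟ^1 ≅ 0, Ȟ^2 ≅ Z/2

nonempty overlaps:
  V12={x7,x15,x28} V13={x16,x28,x32} V14={x12,x26,x32} V15={x9,x11,x12} V16={x11,x15,x30} V23={x8,x27,x28} V24={x1,x6,x25} V25={x8,x20,x25} V26={x1,x15,x22} V34={x4,x5,x32} V35={x8,x24,x31} V36={x5,x17,x24} V45={x10,x12,x25} V46={x1,x3,x5} V56={x11,x23,x24}
  V123={x28} V126={x15} V134={x32} V145={x12} V156={x11} V235={x8} V245={x25} V246={x1} V346={x5} V356={x24}
components per intersection:
  V1: {x7,x9,x11,x12,x13,x15,x16,x26,x28,x30,x32}
  V2: {x1,x6,x7,x8,x15,x19,x20,x22,x25,x27,x28}
  V3: {x4,x5,x8,x16,x17,x21,x24,x27,x28,x31,x32}
  V4: {x1,x3,x4,x5,x6,x10,x12,x18,x25,x26,x29,x32}
  V5: {x2,x8,x9,x10,x11,x12,x20,x23,x24,x25,x31}
  V6: {x1,x3,x5,x11,x14,x15,x17,x22,x23,x24,x30}
  V12: {x7,x15,x28}
  V13: {x16,x28,x32}
  V14: {x12,x26,x32}
  V15: {x9,x11,x12}
  V16: {x11,x15,x30}
  V23: {x8,x27,x28}
  V24: {x1,x6,x25}
  V25: {x8,x20,x25}
  V26: {x1,x15,x22}
  V34: {x4,x5,x32}
  V35: {x8,x24,x31}
  V36: {x5,x17,x24}
  V45: {x10,x12,x25}
  V46: {x1,x3,x5}
  V56: {x11,x23,x24}
  V123: {x28}
  V126: {x15}
  V134: {x32}
  V145: {x12}
  V156: {x11}
  V235: {x8}
  V245: {x25}
  V246: {x1}
  V346: {x5}
  V356: {x24}
C dims 6,15,10; δ0: rk 5, SNF 1^5; δ1: rk 10, SNF 1^9·2
degree 0: 6−5−0 = 1 → Ȟ^0 ≅ Z
degree 1: 15−10−5 = 0 → Ȟ^1 ≅ 0
degree 2: 10−0−10 = 0 plus torsion [2] → Ȟ^2 ≅ Z/2


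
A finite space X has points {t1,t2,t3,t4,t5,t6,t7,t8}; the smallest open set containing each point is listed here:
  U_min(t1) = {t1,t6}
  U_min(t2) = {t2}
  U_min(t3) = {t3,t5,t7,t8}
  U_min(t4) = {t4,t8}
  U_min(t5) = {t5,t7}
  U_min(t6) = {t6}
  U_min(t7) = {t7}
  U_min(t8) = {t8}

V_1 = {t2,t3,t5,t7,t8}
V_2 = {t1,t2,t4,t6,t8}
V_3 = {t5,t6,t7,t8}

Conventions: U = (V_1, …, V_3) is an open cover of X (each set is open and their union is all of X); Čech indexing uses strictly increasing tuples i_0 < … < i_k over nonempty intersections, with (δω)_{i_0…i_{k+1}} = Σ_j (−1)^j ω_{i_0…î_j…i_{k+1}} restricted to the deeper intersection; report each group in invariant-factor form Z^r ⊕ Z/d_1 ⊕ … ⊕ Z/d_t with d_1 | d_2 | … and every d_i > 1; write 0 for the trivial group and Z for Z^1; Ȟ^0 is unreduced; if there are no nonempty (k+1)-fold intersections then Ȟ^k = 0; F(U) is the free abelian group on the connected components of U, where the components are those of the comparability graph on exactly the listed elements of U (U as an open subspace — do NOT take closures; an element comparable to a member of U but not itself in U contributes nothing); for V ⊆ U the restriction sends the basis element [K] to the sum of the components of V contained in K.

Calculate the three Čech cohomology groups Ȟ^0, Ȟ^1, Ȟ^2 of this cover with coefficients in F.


cover nerve:
  V12={t2,t8} V13={t5,t7,t8} V23={t6,t8}
  V123={t8}
components per intersection:
  V1: {t2} {t3,t5,t7,t8}
  V2: {t1,t6} {t2} {t4,t8}
  V3: {t5,t7} {t6} {t8}
  V12: {t2} {t8}
  V13: {t5,t7} {t8}
  V23: {t6} {t8}
  V123: {t8}
C dims 8,6,1; δ0: rk 5, SNF 1^5; δ1: rk 1, SNF 1^1
Ȟ^0: (8−5)−0=3 ⇒ Z^3
Ȟ^1: (6−1)−5=0 ⇒ 0
Ȟ^2: (1−0)−1=0 ⇒ 0

Ȟ^0(U;F) ≅ Z^3,  Ȟ^1(U;F) ≅ 0,  Ȟ^2(U;F) ≅ 0


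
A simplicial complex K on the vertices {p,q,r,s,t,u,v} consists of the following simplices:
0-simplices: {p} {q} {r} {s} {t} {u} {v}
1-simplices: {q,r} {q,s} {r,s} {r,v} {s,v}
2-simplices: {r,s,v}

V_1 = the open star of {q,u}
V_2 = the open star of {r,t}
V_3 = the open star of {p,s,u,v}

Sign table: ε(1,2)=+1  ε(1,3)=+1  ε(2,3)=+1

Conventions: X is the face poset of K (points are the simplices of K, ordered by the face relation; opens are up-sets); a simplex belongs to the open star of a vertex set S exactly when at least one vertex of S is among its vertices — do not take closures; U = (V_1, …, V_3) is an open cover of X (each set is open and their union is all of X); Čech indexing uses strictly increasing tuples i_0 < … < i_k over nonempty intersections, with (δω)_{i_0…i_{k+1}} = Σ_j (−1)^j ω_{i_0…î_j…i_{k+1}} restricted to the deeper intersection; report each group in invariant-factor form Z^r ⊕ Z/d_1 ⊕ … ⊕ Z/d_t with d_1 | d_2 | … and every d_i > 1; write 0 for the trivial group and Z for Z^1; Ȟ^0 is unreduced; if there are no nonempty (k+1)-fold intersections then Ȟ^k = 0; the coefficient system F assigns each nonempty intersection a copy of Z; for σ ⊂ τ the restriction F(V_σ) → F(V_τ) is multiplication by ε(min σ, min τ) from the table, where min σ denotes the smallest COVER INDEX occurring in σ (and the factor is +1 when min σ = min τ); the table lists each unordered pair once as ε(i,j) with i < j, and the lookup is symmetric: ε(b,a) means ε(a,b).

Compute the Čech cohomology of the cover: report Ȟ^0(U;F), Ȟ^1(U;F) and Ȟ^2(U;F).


Ȟ^0(U;F) ≅ Z, Ȟ^1(U;F) ≅ Z, Ȟ^2(U;F) ≅ 0

nonempty overlaps:
  V1={{q},{u},{q,r},{q,s}} V2={{r},{t},{q,r},{r,s},{r,v},{r,s,v}} V3={{p},{s},{u},{v},{q,s},{r,s},{r,v},{s,v},{r,s,v}}
  V12={{q,r}} V13={{u},{q,s}} V23={{r,s},{r,v},{r,s,v}}
C dims 3,3; δ0: rk 2, SNF 1^2
degree 0: 3−2−0 = 1 → Ȟ^0 ≅ Z
degree 1: 3−0−2 = 1 → Ȟ^1 ≅ Z
degree 2: 0−0−0 = 0 → Ȟ^2 ≅ 0


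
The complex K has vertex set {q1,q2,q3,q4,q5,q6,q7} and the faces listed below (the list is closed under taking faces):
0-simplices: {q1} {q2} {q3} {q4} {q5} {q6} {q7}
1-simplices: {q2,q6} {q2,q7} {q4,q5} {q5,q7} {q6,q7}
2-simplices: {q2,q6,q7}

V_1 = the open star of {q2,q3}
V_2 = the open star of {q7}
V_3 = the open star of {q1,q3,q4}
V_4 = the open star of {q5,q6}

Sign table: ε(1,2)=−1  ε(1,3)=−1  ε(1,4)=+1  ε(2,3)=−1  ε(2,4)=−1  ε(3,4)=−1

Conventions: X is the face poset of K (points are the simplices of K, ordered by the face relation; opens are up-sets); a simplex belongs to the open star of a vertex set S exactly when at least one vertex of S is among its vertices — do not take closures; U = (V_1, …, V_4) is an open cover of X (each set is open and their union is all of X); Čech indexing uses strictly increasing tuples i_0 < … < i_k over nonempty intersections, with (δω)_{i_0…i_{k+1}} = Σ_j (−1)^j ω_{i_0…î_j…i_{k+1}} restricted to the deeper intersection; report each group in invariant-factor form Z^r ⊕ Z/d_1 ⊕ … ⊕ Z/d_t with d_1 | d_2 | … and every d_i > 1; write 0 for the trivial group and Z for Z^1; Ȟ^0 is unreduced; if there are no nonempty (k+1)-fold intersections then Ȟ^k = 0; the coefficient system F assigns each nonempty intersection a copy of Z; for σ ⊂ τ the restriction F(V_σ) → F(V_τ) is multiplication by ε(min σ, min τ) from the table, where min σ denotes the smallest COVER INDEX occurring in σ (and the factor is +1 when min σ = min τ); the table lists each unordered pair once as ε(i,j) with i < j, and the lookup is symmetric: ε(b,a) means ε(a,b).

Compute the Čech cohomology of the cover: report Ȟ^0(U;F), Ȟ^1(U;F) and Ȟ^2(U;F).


cover nerve:
  V1={{q2},{q3},{q2,q6},{q2,q7},{q2,q6,q7}} V2={{q7},{q2,q7},{q5,q7},{q6,q7},{q2,q6,q7}} V3={{q1},{q3},{q4},{q4,q5}} V4={{q5},{q6},{q2,q6},{q4,q5},{q5,q7},{q6,q7},{q2,q6,q7}}
  V12={{q2,q7},{q2,q6,q7}} V13={{q3}} V14={{q2,q6},{q2,q6,q7}} V24={{q5,q7},{q6,q7},{q2,q6,q7}} V34={{q4,q5}}
  V124={{q2,q6,q7}}
C dims 4,5,1; δ0: rk 3, SNF 1^3; δ1: rk 1, SNF 1^1
Ȟ^0: (4−3)−0=1 ⇒ Z
Ȟ^1: (5−1)−3=1 ⇒ Z
Ȟ^2: (1−0)−1=0 ⇒ 0

Ȟ^0 ≅ Z, Ȟ^1 ≅ Z and Ȟ^2 ≅ 0


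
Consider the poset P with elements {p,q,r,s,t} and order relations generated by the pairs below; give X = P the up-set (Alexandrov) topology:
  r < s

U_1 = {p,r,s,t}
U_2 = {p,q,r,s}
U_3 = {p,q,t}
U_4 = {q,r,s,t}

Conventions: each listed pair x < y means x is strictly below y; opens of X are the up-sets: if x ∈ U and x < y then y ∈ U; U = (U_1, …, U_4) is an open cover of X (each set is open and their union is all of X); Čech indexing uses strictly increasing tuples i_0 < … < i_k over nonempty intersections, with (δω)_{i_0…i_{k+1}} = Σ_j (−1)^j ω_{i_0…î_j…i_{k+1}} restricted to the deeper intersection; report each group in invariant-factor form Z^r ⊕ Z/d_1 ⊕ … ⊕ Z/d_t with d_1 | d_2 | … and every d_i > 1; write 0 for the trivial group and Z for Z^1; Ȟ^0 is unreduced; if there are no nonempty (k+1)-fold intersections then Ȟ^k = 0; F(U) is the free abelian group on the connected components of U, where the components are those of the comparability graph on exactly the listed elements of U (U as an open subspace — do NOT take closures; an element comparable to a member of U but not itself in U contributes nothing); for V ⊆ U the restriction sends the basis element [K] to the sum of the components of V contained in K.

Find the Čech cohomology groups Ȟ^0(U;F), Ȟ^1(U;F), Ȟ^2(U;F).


Ȟ^0(U;F) ≅ Z^4, Ȟ^1(U;F) ≅ 0 and Ȟ^2(U;F) ≅ 0

cover nerve:
  U12={p,r,s} U13={p,t} U14={r,s,t} U23={p,q} U24={q,r,s} U34={q,t}
  U123={p} U124={r,s} U134={t} U234={q}
components per intersection:
  U1: {p} {r,s} {t}
  U2: {p} {q} {r,s}
  U3: {p} {q} {t}
  U4: {q} {r,s} {t}
  U12: {p} {r,s}
  U13: {p} {t}
  U14: {r,s} {t}
  U23: {p} {q}
  U24: {q} {r,s}
  U34: {q} {t}
  U123: {p}
  U124: {r,s}
  U134: {t}
  U234: {q}
C dims 12,12,4; δ0: rk 8, SNF 1^8; δ1: rk 4, SNF 1^4
Ȟ^0: (12−8)−0=4 ⇒ Z^4
Ȟ^1: (12−4)−8=0 ⇒ 0
Ȟ^2: (4−0)−4=0 ⇒ 0


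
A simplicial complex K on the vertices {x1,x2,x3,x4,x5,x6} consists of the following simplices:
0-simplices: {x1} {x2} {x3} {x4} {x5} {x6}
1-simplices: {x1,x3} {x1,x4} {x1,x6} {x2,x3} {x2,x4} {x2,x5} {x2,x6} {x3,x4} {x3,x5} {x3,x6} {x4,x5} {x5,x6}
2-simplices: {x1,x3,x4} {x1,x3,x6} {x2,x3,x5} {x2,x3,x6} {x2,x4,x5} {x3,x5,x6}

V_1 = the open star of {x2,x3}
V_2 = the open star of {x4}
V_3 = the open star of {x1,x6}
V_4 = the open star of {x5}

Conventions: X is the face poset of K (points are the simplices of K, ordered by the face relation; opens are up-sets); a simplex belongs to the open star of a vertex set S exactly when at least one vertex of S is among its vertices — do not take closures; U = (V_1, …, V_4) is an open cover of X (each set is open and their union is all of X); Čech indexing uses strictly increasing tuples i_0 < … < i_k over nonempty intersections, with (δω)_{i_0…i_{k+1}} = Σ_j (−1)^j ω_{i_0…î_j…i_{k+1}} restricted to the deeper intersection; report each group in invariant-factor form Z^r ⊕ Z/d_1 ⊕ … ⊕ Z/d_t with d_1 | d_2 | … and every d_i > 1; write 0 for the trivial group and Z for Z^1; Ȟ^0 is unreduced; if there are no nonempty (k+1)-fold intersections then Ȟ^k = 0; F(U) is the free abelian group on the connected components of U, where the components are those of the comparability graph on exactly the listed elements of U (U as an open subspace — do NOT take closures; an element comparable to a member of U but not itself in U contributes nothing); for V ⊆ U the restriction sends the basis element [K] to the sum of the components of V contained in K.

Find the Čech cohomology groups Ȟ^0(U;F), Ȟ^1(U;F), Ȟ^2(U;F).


Ȟ^0 ≅ Z,  Ȟ^1 ≅ Z,  Ȟ^2 ≅ 0

cover nerve:
  V1={{x2},{x3},{x1,x3},{x2,x3},{x2,x4},{x2,x5},{x2,x6},{x3,x4},{x3,x5},{x3,x6},{x1,x3,x4},{x1,x3,x6},{x2,x3,x5},{x2,x3,x6},{x2,x4,x5},{x3,x5,x6}} V2={{x4},{x1,x4},{x2,x4},{x3,x4},{x4,x5},{x1,x3,x4},{x2,x4,x5}} V3={{x1},{x6},{x1,x3},{x1,x4},{x1,x6},{x2,x6},{x3,x6},{x5,x6},{x1,x3,x4},{x1,x3,x6},{x2,x3,x6},{x3,x5,x6}} V4={{x5},{x2,x5},{x3,x5},{x4,x5},{x5,x6},{x2,x3,x5},{x2,x4,x5},{x3,x5,x6}}
  V12={{x2,x4},{x3,x4},{x1,x3,x4},{x2,x4,x5}} V13={{x1,x3},{x2,x6},{x3,x6},{x1,x3,x4},{x1,x3,x6},{x2,x3,x6},{x3,x5,x6}} V14={{x2,x5},{x3,x5},{x2,x3,x5},{x2,x4,x5},{x3,x5,x6}} V23={{x1,x4},{x1,x3,x4}} V24={{x4,x5},{x2,x4,x5}} V34={{x5,x6},{x3,x5,x6}}
  V123={{x1,x3,x4}} V124={{x2,x4,x5}} V134={{x3,x5,x6}}
components per intersection:
  V1: {{x2},{x3},{x1,x3},{x2,x3},{x2,x4},{x2,x5},{x2,x6},{x3,x4},{x3,x5},{x3,x6},{x1,x3,x4},{x1,x3,x6},{x2,x3,x5},{x2,x3,x6},{x2,x4,x5},{x3,x5,x6}}
  V2: {{x4},{x1,x4},{x2,x4},{x3,x4},{x4,x5},{x1,x3,x4},{x2,x4,x5}}
  V3: {{x1},{x6},{x1,x3},{x1,x4},{x1,x6},{x2,x6},{x3,x6},{x5,x6},{x1,x3,x4},{x1,x3,x6},{x2,x3,x6},{x3,x5,x6}}
  V4: {{x5},{x2,x5},{x3,x5},{x4,x5},{x5,x6},{x2,x3,x5},{x2,x4,x5},{x3,x5,x6}}
  V12: {{x2,x4},{x2,x4,x5}} {{x3,x4},{x1,x3,x4}}
  V13: {{x1,x3},{x2,x6},{x3,x6},{x1,x3,x4},{x1,x3,x6},{x2,x3,x6},{x3,x5,x6}}
  V14: {{x2,x5},{x3,x5},{x2,x3,x5},{x2,x4,x5},{x3,x5,x6}}
  V23: {{x1,x4},{x1,x3,x4}}
  V24: {{x4,x5},{x2,x4,x5}}
  V34: {{x5,x6},{x3,x5,x6}}
  V123: {{x1,x3,x4}}
  V124: {{x2,x4,x5}}
  V134: {{x3,x5,x6}}
C dims 4,7,3; δ0: rk 3, SNF 1^3; δ1: rk 3, SNF 1^3
Ȟ^0: (4−3)−0=1 ⇒ Z
Ȟ^1: (7−3)−3=1 ⇒ Z
Ȟ^2: (3−0)−3=0 ⇒ 0


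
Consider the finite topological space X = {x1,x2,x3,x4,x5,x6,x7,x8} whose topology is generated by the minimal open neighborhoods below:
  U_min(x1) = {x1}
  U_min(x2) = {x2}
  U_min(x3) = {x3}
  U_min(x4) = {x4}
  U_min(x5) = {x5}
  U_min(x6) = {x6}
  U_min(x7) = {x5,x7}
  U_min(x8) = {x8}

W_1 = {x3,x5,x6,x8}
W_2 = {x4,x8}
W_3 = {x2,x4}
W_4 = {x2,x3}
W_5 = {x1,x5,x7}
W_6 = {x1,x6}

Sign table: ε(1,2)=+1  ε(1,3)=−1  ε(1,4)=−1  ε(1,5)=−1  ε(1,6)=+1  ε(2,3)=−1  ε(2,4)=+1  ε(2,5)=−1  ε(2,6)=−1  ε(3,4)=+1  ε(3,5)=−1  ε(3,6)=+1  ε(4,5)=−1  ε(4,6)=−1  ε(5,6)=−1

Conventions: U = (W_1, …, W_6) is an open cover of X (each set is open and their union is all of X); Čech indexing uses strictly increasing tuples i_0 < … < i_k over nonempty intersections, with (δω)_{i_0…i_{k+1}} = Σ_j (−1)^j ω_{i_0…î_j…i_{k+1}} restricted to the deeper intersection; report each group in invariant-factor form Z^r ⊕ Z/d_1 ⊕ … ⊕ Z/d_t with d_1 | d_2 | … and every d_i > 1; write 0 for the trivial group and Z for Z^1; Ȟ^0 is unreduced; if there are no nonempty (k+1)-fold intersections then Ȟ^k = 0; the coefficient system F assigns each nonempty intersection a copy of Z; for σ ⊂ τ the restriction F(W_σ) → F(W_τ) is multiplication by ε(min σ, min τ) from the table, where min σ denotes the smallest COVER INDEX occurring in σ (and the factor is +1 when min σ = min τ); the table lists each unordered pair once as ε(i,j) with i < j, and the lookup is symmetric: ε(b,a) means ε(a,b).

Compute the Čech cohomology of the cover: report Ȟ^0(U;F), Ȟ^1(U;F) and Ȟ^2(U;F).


nonempty intersections:
  W12={x8} W14={x3} W15={x5} W16={x6} W23={x4} W34={x2} W56={x1}
C dims 6,7; δ0: rk 5, SNF 1^5
Ȟ^0: (6−5)−0=1 ⇒ Z
Ȟ^1: (7−0)−5=2 ⇒ Z^2
Ȟ^2: (0−0)−0=0 ⇒ 0

Ȟ^0(U;F) ≅ Z; Ȟ^1(U;F) ≅ Z^2; Ȟ^2(U;F) ≅ 0


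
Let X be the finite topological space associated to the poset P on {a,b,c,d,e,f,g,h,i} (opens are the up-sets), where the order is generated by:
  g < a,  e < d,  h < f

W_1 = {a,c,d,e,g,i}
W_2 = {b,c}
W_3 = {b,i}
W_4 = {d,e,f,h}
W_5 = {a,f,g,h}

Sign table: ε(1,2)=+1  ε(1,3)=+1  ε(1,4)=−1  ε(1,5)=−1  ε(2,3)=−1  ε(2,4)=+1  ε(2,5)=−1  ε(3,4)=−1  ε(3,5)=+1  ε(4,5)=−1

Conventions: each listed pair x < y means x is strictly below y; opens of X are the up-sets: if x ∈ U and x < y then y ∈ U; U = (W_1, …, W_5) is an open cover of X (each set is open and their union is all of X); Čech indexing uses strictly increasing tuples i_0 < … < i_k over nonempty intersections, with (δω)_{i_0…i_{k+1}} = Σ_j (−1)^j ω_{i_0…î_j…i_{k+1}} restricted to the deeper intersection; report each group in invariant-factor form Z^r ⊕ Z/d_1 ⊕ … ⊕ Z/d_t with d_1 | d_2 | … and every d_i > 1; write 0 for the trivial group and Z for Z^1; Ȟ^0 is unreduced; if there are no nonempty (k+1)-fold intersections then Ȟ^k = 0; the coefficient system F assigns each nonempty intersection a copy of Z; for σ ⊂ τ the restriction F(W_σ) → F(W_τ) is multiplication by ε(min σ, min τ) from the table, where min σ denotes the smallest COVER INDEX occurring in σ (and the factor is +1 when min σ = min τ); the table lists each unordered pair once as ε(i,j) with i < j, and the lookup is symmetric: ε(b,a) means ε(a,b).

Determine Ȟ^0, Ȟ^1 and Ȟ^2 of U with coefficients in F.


nerve of the cover:
  W12={c} W13={i} W14={d,e} W15={a,g} W23={b} W45={f,h}
C dims 5,6; δ0: rk 5, SNF 1^4·2
Ȟ^0 = (5 − 5) − 0 = 0, so Ȟ^0 ≅ 0
Ȟ^1 = (6 − 0) − 5 = 1 plus torsion [2], so Ȟ^1 ≅ Z ⊕ Z/2
Ȟ^2 = (0 − 0) − 0 = 0, so Ȟ^2 ≅ 0

Ȟ^0(U;F) ≅ 0, Ȟ^1(U;F) ≅ Z ⊕ Z/2 and Ȟ^2(U;F) ≅ 0


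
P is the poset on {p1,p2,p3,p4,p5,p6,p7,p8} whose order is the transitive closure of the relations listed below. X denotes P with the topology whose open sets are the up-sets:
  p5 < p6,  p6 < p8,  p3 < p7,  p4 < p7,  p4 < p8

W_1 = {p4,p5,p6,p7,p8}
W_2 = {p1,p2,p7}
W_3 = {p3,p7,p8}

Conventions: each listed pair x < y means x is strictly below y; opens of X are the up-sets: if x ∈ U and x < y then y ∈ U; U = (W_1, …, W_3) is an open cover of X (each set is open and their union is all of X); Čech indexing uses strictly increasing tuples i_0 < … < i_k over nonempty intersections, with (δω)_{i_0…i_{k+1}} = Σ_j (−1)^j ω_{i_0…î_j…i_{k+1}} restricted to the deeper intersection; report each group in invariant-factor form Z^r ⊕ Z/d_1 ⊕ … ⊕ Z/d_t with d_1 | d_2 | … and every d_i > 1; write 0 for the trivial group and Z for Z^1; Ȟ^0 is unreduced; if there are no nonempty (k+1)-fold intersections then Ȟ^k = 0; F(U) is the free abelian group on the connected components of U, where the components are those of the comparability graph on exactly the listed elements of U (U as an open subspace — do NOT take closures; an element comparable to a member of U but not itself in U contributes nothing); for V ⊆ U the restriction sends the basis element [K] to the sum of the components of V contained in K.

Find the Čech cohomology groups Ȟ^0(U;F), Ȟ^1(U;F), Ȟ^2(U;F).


Ȟ^0 = Z^3,  Ȟ^1 = 0,  Ȟ^2 = 0

nerve simplices:
  W12={p7} W13={p7,p8} W23={p7}
  W123={p7}
components per intersection:
  W1: {p4,p5,p6,p7,p8}
  W2: {p1} {p2} {p7}
  W3: {p3,p7} {p8}
  W12: {p7}
  W13: {p7} {p8}
  W23: {p7}
  W123: {p7}
C dims 6,4,1; δ0: rk 3, SNF 1^3; δ1: rk 1, SNF 1^1
degree 0: 6−3−0 = 3 → Ȟ^0 ≅ Z^3
degree 1: 4−1−3 = 0 → Ȟ^1 ≅ 0
degree 2: 1−0−1 = 0 → Ȟ^2 ≅ 0


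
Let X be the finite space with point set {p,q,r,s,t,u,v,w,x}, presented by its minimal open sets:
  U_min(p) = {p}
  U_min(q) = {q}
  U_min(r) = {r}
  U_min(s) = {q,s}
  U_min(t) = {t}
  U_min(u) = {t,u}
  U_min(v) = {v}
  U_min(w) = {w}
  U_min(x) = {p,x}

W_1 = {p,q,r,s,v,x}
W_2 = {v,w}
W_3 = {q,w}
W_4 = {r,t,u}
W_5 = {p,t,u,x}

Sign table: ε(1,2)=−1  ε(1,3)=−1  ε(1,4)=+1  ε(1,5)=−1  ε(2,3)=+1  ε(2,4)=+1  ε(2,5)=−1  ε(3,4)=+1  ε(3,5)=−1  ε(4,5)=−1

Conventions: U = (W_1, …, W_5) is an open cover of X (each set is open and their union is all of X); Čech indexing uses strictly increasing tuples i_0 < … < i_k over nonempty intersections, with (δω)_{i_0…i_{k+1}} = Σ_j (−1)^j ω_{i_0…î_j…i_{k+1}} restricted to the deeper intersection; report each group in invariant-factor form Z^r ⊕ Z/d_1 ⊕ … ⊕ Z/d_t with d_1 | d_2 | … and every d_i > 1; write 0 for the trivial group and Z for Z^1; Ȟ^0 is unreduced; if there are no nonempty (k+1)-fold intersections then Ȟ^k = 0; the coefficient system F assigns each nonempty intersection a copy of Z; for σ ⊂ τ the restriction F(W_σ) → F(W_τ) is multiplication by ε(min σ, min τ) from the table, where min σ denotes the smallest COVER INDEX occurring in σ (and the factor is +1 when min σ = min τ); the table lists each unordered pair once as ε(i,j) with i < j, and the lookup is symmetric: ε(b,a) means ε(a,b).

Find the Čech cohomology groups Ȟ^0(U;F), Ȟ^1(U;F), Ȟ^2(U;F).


nonempty overlaps:
  W12={v} W13={q} W14={r} W15={p,x} W23={w} W45={t,u}
C dims 5,6; δ0: rk 4, SNF 1^4
degree 0: 5−4−0 = 1 → Ȟ^0 ≅ Z
degree 1: 6−0−4 = 2 → Ȟ^1 ≅ Z^2
degree 2: 0−0−0 = 0 → Ȟ^2 ≅ 0

Ȟ^0 ≅ Z; Ȟ^1 ≅ Z^2; Ȟ^2 ≅ 0


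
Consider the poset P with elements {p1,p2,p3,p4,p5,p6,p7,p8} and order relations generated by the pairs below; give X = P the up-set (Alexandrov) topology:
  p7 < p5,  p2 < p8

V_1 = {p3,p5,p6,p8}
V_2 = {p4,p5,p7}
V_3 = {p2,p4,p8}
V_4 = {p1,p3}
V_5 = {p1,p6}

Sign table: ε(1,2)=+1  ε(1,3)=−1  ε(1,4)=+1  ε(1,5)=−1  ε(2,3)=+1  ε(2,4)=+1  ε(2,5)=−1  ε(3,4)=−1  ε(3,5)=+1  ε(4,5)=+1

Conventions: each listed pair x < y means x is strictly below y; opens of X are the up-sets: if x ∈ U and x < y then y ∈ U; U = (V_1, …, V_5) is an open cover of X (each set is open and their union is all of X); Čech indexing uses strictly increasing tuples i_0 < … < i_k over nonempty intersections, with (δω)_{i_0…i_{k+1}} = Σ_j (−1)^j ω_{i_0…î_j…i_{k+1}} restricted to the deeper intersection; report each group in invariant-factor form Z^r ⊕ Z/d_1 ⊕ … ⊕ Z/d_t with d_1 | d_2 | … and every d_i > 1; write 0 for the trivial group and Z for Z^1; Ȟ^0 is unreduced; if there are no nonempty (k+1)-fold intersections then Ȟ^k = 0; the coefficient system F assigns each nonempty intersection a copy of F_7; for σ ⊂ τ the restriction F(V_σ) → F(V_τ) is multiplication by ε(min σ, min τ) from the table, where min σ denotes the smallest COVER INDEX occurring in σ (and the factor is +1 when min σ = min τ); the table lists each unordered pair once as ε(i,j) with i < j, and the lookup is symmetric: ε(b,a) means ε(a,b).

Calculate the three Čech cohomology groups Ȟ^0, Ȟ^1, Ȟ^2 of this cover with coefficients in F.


nonempty intersections:
  V12={p5} V13={p8} V14={p3} V15={p6} V23={p4} V45={p1}
C dims 5,6; δ0: rk_F7 5
Ȟ^0: (5−5)−0=0 ⇒ 0
Ȟ^1: (6−0)−5=1 ⇒ Z/7
Ȟ^2: (0−0)−0=0 ⇒ 0

Ȟ^0(U;F) ≅ 0,  Ȟ^1(U;F) ≅ Z/7,  Ȟ^2(U;F) ≅ 0


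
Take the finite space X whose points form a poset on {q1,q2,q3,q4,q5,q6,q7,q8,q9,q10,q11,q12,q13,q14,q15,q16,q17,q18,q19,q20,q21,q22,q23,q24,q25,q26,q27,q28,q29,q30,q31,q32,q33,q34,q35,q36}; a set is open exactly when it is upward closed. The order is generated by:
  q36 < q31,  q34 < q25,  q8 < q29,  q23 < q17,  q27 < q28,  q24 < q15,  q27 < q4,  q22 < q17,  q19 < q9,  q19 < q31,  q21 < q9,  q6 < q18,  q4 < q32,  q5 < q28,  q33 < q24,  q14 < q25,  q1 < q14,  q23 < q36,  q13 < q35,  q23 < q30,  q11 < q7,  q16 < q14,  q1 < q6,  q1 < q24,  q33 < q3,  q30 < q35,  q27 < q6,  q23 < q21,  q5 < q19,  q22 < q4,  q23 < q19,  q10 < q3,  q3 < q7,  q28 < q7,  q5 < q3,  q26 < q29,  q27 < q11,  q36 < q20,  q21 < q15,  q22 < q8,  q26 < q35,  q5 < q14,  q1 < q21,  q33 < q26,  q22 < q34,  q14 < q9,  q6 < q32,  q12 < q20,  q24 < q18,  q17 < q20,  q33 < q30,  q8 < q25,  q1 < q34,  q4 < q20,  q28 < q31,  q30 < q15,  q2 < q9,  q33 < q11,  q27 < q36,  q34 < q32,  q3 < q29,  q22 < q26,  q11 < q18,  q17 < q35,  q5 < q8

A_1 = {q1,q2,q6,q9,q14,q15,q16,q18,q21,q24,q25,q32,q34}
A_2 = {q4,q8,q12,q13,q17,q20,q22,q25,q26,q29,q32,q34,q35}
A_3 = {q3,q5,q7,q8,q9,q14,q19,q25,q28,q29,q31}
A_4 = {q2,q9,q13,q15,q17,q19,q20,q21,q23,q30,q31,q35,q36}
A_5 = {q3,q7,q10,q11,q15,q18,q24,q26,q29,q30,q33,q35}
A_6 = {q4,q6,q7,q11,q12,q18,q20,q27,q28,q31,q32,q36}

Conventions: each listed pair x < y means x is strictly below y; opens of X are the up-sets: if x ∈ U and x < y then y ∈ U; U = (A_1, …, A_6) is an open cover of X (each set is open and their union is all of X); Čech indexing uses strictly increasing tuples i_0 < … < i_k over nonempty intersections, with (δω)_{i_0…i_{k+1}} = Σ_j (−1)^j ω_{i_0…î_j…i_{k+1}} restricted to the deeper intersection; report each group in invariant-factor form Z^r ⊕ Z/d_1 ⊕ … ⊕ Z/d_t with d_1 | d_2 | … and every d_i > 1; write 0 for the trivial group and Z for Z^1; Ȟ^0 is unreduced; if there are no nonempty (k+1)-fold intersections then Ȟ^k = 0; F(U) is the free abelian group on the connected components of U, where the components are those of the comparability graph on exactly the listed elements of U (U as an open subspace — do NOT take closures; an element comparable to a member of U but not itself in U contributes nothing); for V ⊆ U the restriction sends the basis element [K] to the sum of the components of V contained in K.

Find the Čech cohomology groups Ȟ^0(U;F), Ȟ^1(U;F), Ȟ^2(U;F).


Ȟ^0 = Z, Ȟ^1 = 0, Ȟ^2 = Z/2

cover nerve:
  A12={q25,q32,q34} A13={q9,q14,q25} A14={q2,q9,q15,q21} A15={q15,q18,q24} A16={q6,q18,q32} A23={q8,q25,q29} A24={q13,q17,q20,q35} A25={q26,q29,q35} A26={q4,q12,q20,q32} A34={q9,q19,q31} A35={q3,q7,q29} A36={q7,q28,q31} A45={q15,q30,q35} A46={q20,q31,q36} A56={q7,q11,q18}
  A123={q25} A126={q32} A134={q9} A145={q15} A156={q18} A235={q29} A245={q35} A246={q20} A346={q31} A356={q7}
components per intersection:
  A1: {q1,q2,q6,q9,q14,q15,q16,q18,q21,q24,q25,q32,q34}
  A2: {q4,q8,q12,q13,q17,q20,q22,q25,q26,q29,q32,q34,q35}
  A3: {q3,q5,q7,q8,q9,q14,q19,q25,q28,q29,q31}
  A4: {q2,q9,q13,q15,q17,q19,q20,q21,q23,q30,q31,q35,q36}
  A5: {q3,q7,q10,q11,q15,q18,q24,q26,q29,q30,q33,q35}
  A6: {q4,q6,q7,q11,q12,q18,q20,q27,q28,q31,q32,q36}
  A12: {q25,q32,q34}
  A13: {q9,q14,q25}
  A14: {q2,q9,q15,q21}
  A15: {q15,q18,q24}
  A16: {q6,q18,q32}
  A23: {q8,q25,q29}
  A24: {q13,q17,q20,q35}
  A25: {q26,q29,q35}
  A26: {q4,q12,q20,q32}
  A34: {q9,q19,q31}
  A35: {q3,q7,q29}
  A36: {q7,q28,q31}
  A45: {q15,q30,q35}
  A46: {q20,q31,q36}
  A56: {q7,q11,q18}
  A123: {q25}
  A126: {q32}
  A134: {q9}
  A145: {q15}
  A156: {q18}
  A235: {q29}
  A245: {q35}
  A246: {q20}
  A346: {q31}
  A356: {q7}
C dims 6,15,10; δ0: rk 5, SNF 1^5; δ1: rk 10, SNF 1^9·2
Ȟ^0: (6−5)−0=1 ⇒ Z
Ȟ^1: (15−10)−5=0 ⇒ 0
Ȟ^2: (10−0)−10=0 plus torsion [2] ⇒ Z/2


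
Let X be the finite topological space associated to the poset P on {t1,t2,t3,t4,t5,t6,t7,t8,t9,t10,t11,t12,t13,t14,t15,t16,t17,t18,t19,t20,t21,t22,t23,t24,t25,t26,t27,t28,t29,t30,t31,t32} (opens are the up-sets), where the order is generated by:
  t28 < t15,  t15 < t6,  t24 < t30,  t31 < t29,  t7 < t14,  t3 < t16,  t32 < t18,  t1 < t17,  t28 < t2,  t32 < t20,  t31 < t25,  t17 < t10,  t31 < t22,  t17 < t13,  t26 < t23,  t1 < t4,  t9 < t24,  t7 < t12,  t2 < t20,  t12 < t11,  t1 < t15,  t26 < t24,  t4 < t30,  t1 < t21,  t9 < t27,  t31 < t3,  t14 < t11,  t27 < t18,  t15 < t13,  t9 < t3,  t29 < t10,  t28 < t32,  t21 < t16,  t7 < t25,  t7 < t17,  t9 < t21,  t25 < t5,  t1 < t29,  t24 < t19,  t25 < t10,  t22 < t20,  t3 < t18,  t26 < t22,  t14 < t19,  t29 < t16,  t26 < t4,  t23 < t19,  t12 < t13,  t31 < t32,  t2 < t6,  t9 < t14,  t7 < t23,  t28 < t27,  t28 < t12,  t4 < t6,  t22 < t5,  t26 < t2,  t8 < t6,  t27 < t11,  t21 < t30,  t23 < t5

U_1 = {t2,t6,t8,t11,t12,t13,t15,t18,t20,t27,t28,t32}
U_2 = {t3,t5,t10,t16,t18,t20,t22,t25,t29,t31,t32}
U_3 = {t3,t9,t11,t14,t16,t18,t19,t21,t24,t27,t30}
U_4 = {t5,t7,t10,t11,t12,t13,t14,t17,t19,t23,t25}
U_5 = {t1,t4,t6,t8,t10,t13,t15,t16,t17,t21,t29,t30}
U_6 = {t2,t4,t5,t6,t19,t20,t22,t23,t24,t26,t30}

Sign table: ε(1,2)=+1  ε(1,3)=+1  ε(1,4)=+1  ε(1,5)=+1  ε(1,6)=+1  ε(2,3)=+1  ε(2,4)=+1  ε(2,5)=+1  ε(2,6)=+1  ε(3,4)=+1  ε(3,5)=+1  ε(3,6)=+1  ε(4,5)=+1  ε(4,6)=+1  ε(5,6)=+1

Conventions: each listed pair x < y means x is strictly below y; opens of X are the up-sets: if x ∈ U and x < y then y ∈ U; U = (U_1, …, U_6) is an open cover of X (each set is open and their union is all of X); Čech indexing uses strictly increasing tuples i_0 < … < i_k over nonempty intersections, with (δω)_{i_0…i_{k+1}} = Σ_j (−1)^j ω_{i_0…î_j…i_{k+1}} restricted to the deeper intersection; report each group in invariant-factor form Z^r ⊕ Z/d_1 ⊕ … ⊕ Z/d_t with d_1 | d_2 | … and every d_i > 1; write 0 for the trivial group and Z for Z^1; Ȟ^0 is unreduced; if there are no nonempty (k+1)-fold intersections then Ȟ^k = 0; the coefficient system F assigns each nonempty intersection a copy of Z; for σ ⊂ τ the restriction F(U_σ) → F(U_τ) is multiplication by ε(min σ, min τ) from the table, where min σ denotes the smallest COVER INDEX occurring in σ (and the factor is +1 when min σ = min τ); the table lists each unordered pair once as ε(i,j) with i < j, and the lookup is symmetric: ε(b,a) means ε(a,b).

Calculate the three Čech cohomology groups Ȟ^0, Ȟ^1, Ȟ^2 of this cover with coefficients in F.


Ȟ^0 = Z,  Ȟ^1 = 0,  Ȟ^2 = Z/2

nerve of the cover:
  U12={t18,t20,t32} U13={t11,t18,t27} U14={t11,t12,t13} U15={t6,t8,t13,t15} U16={t2,t6,t20} U23={t3,t16,t18} U24={t5,t10,t25} U25={t10,t16,t29} U26={t5,t20,t22} U34={t11,t14,t19} U35={t16,t21,t30} U36={t19,t24,t30} U45={t10,t13,t17} U46={t5,t19,t23} U56={t4,t6,t30}
  U123={t18} U126={t20} U134={t11} U145={t13} U156={t6} U235={t16} U245={t10} U246={t5} U346={t19} U356={t30}
C dims 6,15,10; δ0: rk 5, SNF 1^5; δ1: rk 10, SNF 1^9·2
Ȟ^0 = (6 − 5) − 0 = 1, so Ȟ^0 ≅ Z
Ȟ^1 = (15 − 10) − 5 = 0, so Ȟ^1 ≅ 0
Ȟ^2 = (10 − 0) − 10 = 0 plus torsion [2], so Ȟ^2 ≅ Z/2


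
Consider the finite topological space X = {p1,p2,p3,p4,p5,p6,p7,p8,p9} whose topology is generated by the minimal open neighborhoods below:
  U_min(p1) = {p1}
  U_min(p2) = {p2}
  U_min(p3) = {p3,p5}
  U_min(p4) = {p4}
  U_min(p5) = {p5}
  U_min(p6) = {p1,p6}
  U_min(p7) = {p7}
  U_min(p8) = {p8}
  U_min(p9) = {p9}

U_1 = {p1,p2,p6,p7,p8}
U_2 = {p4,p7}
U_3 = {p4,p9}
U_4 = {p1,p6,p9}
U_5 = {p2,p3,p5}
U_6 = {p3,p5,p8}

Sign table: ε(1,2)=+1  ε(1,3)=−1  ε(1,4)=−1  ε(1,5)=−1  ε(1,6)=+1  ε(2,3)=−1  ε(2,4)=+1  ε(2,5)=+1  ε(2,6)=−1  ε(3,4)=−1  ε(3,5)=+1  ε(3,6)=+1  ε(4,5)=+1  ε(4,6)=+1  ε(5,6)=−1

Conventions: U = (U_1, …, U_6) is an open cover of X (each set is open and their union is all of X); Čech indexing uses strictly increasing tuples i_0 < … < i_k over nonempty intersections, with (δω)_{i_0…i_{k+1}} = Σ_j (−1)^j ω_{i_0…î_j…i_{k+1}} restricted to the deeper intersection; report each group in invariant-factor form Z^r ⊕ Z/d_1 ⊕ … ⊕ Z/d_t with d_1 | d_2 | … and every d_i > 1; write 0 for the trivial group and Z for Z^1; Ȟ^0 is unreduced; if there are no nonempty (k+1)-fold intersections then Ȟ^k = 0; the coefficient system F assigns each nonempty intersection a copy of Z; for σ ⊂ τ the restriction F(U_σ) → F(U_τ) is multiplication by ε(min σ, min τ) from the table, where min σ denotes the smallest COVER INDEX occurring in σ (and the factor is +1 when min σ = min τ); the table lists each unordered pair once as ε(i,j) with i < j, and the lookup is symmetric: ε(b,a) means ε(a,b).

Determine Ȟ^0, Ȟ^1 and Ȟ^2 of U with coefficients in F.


Ȟ^0 = 0, Ȟ^1 = Z ⊕ Z/2, Ȟ^2 = 0

nonempty overlaps:
  U12={p7} U14={p1,p6} U15={p2} U16={p8} U23={p4} U34={p9} U56={p3,p5}
C dims 6,7; δ0: rk 6, SNF 1^5·2
degree 0: 6−6−0 = 0 → Ȟ^0 ≅ 0
degree 1: 7−0−6 = 1 plus torsion [2] → Ȟ^1 ≅ Z ⊕ Z/2
degree 2: 0−0−0 = 0 → Ȟ^2 ≅ 0


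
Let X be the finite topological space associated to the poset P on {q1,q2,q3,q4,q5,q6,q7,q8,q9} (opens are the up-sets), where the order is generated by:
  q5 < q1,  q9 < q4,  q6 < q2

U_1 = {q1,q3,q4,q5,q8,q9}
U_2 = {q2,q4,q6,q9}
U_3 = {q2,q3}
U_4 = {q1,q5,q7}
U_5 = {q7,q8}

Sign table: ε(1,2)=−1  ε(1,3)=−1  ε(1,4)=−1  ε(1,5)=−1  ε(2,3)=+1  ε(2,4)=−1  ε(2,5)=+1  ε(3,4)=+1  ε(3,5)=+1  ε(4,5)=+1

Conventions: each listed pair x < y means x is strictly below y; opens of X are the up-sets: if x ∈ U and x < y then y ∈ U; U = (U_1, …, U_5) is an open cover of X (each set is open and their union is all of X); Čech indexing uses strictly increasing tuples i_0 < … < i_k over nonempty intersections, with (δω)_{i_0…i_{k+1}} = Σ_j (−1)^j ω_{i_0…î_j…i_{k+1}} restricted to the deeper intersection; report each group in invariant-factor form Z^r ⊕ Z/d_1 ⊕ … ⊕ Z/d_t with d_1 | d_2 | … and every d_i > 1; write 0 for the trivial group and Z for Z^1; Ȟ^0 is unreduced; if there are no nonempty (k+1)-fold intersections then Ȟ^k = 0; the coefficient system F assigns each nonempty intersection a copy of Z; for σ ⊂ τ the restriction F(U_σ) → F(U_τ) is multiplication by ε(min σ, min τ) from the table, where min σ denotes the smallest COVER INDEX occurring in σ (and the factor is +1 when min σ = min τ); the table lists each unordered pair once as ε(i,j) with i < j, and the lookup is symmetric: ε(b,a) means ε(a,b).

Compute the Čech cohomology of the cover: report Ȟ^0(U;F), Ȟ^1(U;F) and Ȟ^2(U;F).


nonempty overlaps:
  U12={q4,q9} U13={q3} U14={q1,q5} U15={q8} U23={q2} U45={q7}
C dims 5,6; δ0: rk 4, SNF 1^4
degree 0: 5−4−0 = 1 → Ȟ^0 ≅ Z
degree 1: 6−0−4 = 2 → Ȟ^1 ≅ Z^2
degree 2: 0−0−0 = 0 → Ȟ^2 ≅ 0

Ȟ^0 = Z, Ȟ^1 = Z^2, Ȟ^2 = 0


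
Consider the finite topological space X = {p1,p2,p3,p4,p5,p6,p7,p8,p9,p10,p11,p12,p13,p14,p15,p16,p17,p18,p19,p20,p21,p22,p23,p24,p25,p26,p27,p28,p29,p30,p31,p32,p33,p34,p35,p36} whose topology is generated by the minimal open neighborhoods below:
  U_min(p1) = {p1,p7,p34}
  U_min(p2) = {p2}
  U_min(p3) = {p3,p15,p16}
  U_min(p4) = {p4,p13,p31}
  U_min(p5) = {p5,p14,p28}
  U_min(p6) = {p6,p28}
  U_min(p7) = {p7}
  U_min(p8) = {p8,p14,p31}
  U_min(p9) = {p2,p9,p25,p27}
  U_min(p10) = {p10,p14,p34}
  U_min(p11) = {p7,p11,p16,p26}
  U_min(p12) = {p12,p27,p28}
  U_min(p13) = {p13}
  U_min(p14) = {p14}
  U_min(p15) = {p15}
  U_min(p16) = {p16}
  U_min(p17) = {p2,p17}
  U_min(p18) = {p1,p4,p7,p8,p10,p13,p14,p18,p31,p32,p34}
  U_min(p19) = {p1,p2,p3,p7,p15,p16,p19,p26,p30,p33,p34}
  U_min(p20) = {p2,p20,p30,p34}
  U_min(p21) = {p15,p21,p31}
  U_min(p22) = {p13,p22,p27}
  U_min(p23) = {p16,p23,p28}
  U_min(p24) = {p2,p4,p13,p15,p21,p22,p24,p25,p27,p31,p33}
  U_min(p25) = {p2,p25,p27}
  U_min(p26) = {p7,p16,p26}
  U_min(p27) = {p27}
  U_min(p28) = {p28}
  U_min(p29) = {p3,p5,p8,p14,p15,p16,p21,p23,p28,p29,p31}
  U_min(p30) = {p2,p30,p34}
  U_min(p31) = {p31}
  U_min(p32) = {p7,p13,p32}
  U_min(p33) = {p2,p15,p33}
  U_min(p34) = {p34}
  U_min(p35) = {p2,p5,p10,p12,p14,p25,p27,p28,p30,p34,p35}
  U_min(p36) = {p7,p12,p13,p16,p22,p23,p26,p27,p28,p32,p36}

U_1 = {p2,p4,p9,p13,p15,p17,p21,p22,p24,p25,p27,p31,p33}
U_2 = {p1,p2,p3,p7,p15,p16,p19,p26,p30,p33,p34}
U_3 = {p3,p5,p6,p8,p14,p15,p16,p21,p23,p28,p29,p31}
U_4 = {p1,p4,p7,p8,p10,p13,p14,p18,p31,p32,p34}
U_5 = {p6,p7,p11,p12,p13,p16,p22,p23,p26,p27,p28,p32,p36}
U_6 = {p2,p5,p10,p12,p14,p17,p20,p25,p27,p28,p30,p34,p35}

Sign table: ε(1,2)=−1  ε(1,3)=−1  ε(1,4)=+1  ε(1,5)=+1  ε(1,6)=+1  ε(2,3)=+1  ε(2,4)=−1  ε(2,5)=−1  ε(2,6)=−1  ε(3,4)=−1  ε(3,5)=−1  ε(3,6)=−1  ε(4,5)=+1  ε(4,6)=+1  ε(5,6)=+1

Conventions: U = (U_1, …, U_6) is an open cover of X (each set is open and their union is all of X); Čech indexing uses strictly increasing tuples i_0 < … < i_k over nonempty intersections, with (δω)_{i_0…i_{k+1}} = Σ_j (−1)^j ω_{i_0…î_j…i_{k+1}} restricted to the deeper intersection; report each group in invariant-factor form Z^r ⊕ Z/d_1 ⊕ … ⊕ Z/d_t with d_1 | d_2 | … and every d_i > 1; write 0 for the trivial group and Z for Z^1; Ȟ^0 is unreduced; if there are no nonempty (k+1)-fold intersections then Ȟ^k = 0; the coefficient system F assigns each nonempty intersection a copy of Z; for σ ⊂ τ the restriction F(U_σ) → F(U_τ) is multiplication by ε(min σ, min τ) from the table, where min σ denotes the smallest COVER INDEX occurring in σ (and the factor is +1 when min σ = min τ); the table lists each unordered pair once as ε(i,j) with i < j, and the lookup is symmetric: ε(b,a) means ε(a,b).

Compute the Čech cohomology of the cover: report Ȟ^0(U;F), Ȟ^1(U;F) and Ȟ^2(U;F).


Ȟ^0 = Z,  Ȟ^1 = 0,  Ȟ^2 = Z/2

nonempty intersections:
  U12={p2,p15,p33} U13={p15,p21,p31} U14={p4,p13,p31} U15={p13,p22,p27} U16={p2,p17,p25,p27} U23={p3,p15,p16} U24={p1,p7,p34} U25={p7,p16,p26} U26={p2,p30,p34} U34={p8,p14,p31} U35={p6,p16,p23,p28} U36={p5,p14,p28} U45={p7,p13,p32} U46={p10,p14,p34} U56={p12,p27,p28}
  U123={p15} U126={p2} U134={p31} U145={p13} U156={p27} U235={p16} U245={p7} U246={p34} U346={p14} U356={p28}
C dims 6,15,10; δ0: rk 5, SNF 1^5; δ1: rk 10, SNF 1^9·2
Ȟ^0: (6−5)−0=1 ⇒ Z
Ȟ^1: (15−10)−5=0 ⇒ 0
Ȟ^2: (10−0)−10=0 plus torsion [2] ⇒ Z/2


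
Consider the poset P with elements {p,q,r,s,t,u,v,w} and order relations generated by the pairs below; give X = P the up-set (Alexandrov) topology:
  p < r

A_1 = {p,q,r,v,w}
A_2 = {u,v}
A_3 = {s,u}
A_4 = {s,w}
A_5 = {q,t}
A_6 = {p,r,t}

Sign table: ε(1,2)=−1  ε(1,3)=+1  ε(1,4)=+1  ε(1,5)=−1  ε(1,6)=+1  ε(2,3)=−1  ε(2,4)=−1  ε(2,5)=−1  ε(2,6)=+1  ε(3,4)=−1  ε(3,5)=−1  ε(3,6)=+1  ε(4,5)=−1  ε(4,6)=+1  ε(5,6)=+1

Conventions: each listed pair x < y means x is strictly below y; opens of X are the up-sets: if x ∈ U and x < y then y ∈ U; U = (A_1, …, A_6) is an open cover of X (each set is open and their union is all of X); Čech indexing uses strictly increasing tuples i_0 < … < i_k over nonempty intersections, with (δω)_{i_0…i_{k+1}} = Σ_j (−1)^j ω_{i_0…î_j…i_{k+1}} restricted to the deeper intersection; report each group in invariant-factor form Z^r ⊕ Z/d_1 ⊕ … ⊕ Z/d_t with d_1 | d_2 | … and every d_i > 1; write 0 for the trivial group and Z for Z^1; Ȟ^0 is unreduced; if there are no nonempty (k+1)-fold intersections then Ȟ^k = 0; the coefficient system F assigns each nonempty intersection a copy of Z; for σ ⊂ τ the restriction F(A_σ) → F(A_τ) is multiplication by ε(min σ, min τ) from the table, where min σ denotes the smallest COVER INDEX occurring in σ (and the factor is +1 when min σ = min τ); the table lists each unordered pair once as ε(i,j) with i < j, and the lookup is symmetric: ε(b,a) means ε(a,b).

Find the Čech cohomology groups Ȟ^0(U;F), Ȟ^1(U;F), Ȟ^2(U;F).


intersection data:
  A12={v} A14={w} A15={q} A16={p,r} A23={u} A34={s} A56={t}
C dims 6,7; δ0: rk 6, SNF 1^5·2
Ȟ^0 = (6 − 6) − 0 = 0, so Ȟ^0 ≅ 0
Ȟ^1 = (7 − 0) − 6 = 1 plus torsion [2], so Ȟ^1 ≅ Z ⊕ Z/2
Ȟ^2 = (0 − 0) − 0 = 0, so Ȟ^2 ≅ 0

Ȟ^0 ≅ 0, Ȟ^1 ≅ Z ⊕ Z/2, Ȟ^2 ≅ 0


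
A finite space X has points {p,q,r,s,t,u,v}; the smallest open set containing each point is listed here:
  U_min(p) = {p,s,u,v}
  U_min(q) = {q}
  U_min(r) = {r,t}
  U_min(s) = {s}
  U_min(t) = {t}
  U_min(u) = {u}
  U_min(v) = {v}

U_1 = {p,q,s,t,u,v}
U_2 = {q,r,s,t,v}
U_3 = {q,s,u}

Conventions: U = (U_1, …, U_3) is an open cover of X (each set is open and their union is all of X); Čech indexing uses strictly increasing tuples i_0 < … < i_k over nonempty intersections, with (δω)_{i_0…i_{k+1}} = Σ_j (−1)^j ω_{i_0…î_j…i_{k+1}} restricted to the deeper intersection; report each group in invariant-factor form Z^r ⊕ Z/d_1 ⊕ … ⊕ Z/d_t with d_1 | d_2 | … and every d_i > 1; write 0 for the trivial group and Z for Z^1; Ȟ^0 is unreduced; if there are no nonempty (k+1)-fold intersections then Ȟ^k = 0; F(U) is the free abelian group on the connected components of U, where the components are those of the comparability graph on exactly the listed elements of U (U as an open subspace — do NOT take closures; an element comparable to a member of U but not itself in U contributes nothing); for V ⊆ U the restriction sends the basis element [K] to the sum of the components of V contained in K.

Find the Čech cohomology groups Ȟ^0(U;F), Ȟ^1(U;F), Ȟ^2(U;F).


Ȟ^0 = Z^3, Ȟ^1 = 0 and Ȟ^2 = 0

nerve of the cover:
  U12={q,s,t,v} U13={q,s,u} U23={q,s}
  U123={q,s}
components per intersection:
  U1: {p,s,u,v} {q} {t}
  U2: {q} {r,t} {s} {v}
  U3: {q} {s} {u}
  U12: {q} {s} {t} {v}
  U13: {q} {s} {u}
  U23: {q} {s}
  U123: {q} {s}
C dims 10,9,2; δ0: rk 7, SNF 1^7; δ1: rk 2, SNF 1^2
Ȟ^0 = (10 − 7) − 0 = 3, so Ȟ^0 ≅ Z^3
Ȟ^1 = (9 − 2) − 7 = 0, so Ȟ^1 ≅ 0
Ȟ^2 = (2 − 0) − 2 = 0, so Ȟ^2 ≅ 0
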